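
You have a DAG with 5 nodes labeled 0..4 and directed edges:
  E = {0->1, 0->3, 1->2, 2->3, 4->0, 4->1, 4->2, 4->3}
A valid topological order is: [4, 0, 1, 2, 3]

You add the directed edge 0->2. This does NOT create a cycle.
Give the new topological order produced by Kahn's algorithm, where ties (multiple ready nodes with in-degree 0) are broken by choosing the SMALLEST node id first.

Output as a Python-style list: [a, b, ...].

Old toposort: [4, 0, 1, 2, 3]
Added edge: 0->2
Position of 0 (1) < position of 2 (3). Old order still valid.
Run Kahn's algorithm (break ties by smallest node id):
  initial in-degrees: [1, 2, 3, 3, 0]
  ready (indeg=0): [4]
  pop 4: indeg[0]->0; indeg[1]->1; indeg[2]->2; indeg[3]->2 | ready=[0] | order so far=[4]
  pop 0: indeg[1]->0; indeg[2]->1; indeg[3]->1 | ready=[1] | order so far=[4, 0]
  pop 1: indeg[2]->0 | ready=[2] | order so far=[4, 0, 1]
  pop 2: indeg[3]->0 | ready=[3] | order so far=[4, 0, 1, 2]
  pop 3: no out-edges | ready=[] | order so far=[4, 0, 1, 2, 3]
  Result: [4, 0, 1, 2, 3]

Answer: [4, 0, 1, 2, 3]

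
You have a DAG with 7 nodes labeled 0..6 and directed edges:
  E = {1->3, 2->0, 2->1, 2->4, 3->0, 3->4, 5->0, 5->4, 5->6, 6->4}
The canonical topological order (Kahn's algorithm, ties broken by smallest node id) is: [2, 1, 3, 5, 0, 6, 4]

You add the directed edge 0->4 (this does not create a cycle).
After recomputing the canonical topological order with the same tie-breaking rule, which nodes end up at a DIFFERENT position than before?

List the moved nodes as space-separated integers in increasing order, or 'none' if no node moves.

Answer: none

Derivation:
Old toposort: [2, 1, 3, 5, 0, 6, 4]
Added edge 0->4
Recompute Kahn (smallest-id tiebreak):
  initial in-degrees: [3, 1, 0, 1, 5, 0, 1]
  ready (indeg=0): [2, 5]
  pop 2: indeg[0]->2; indeg[1]->0; indeg[4]->4 | ready=[1, 5] | order so far=[2]
  pop 1: indeg[3]->0 | ready=[3, 5] | order so far=[2, 1]
  pop 3: indeg[0]->1; indeg[4]->3 | ready=[5] | order so far=[2, 1, 3]
  pop 5: indeg[0]->0; indeg[4]->2; indeg[6]->0 | ready=[0, 6] | order so far=[2, 1, 3, 5]
  pop 0: indeg[4]->1 | ready=[6] | order so far=[2, 1, 3, 5, 0]
  pop 6: indeg[4]->0 | ready=[4] | order so far=[2, 1, 3, 5, 0, 6]
  pop 4: no out-edges | ready=[] | order so far=[2, 1, 3, 5, 0, 6, 4]
New canonical toposort: [2, 1, 3, 5, 0, 6, 4]
Compare positions:
  Node 0: index 4 -> 4 (same)
  Node 1: index 1 -> 1 (same)
  Node 2: index 0 -> 0 (same)
  Node 3: index 2 -> 2 (same)
  Node 4: index 6 -> 6 (same)
  Node 5: index 3 -> 3 (same)
  Node 6: index 5 -> 5 (same)
Nodes that changed position: none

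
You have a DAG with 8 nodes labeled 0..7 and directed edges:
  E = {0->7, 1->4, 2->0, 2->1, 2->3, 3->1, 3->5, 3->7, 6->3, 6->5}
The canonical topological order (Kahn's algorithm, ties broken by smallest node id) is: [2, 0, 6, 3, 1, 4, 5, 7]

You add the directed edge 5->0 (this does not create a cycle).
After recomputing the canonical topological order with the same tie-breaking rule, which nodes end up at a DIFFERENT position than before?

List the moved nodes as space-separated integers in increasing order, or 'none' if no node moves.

Old toposort: [2, 0, 6, 3, 1, 4, 5, 7]
Added edge 5->0
Recompute Kahn (smallest-id tiebreak):
  initial in-degrees: [2, 2, 0, 2, 1, 2, 0, 2]
  ready (indeg=0): [2, 6]
  pop 2: indeg[0]->1; indeg[1]->1; indeg[3]->1 | ready=[6] | order so far=[2]
  pop 6: indeg[3]->0; indeg[5]->1 | ready=[3] | order so far=[2, 6]
  pop 3: indeg[1]->0; indeg[5]->0; indeg[7]->1 | ready=[1, 5] | order so far=[2, 6, 3]
  pop 1: indeg[4]->0 | ready=[4, 5] | order so far=[2, 6, 3, 1]
  pop 4: no out-edges | ready=[5] | order so far=[2, 6, 3, 1, 4]
  pop 5: indeg[0]->0 | ready=[0] | order so far=[2, 6, 3, 1, 4, 5]
  pop 0: indeg[7]->0 | ready=[7] | order so far=[2, 6, 3, 1, 4, 5, 0]
  pop 7: no out-edges | ready=[] | order so far=[2, 6, 3, 1, 4, 5, 0, 7]
New canonical toposort: [2, 6, 3, 1, 4, 5, 0, 7]
Compare positions:
  Node 0: index 1 -> 6 (moved)
  Node 1: index 4 -> 3 (moved)
  Node 2: index 0 -> 0 (same)
  Node 3: index 3 -> 2 (moved)
  Node 4: index 5 -> 4 (moved)
  Node 5: index 6 -> 5 (moved)
  Node 6: index 2 -> 1 (moved)
  Node 7: index 7 -> 7 (same)
Nodes that changed position: 0 1 3 4 5 6

Answer: 0 1 3 4 5 6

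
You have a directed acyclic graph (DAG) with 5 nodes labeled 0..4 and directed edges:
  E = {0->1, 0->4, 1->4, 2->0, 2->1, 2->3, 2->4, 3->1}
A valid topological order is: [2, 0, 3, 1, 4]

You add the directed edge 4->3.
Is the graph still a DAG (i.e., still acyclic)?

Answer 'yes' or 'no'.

Answer: no

Derivation:
Given toposort: [2, 0, 3, 1, 4]
Position of 4: index 4; position of 3: index 2
New edge 4->3: backward (u after v in old order)
Backward edge: old toposort is now invalid. Check if this creates a cycle.
Does 3 already reach 4? Reachable from 3: [1, 3, 4]. YES -> cycle!
Still a DAG? no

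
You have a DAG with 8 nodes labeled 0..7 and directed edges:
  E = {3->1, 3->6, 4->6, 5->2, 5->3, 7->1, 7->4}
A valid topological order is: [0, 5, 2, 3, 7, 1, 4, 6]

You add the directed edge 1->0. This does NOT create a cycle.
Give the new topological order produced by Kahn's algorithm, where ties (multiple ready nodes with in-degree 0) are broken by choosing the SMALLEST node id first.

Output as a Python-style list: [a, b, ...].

Answer: [5, 2, 3, 7, 1, 0, 4, 6]

Derivation:
Old toposort: [0, 5, 2, 3, 7, 1, 4, 6]
Added edge: 1->0
Position of 1 (5) > position of 0 (0). Must reorder: 1 must now come before 0.
Run Kahn's algorithm (break ties by smallest node id):
  initial in-degrees: [1, 2, 1, 1, 1, 0, 2, 0]
  ready (indeg=0): [5, 7]
  pop 5: indeg[2]->0; indeg[3]->0 | ready=[2, 3, 7] | order so far=[5]
  pop 2: no out-edges | ready=[3, 7] | order so far=[5, 2]
  pop 3: indeg[1]->1; indeg[6]->1 | ready=[7] | order so far=[5, 2, 3]
  pop 7: indeg[1]->0; indeg[4]->0 | ready=[1, 4] | order so far=[5, 2, 3, 7]
  pop 1: indeg[0]->0 | ready=[0, 4] | order so far=[5, 2, 3, 7, 1]
  pop 0: no out-edges | ready=[4] | order so far=[5, 2, 3, 7, 1, 0]
  pop 4: indeg[6]->0 | ready=[6] | order so far=[5, 2, 3, 7, 1, 0, 4]
  pop 6: no out-edges | ready=[] | order so far=[5, 2, 3, 7, 1, 0, 4, 6]
  Result: [5, 2, 3, 7, 1, 0, 4, 6]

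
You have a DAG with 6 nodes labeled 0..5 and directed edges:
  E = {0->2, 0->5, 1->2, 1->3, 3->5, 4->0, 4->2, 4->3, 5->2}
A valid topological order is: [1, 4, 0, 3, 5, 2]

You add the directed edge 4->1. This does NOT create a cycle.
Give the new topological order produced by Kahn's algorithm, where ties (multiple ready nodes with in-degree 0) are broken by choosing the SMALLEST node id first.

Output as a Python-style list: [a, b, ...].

Old toposort: [1, 4, 0, 3, 5, 2]
Added edge: 4->1
Position of 4 (1) > position of 1 (0). Must reorder: 4 must now come before 1.
Run Kahn's algorithm (break ties by smallest node id):
  initial in-degrees: [1, 1, 4, 2, 0, 2]
  ready (indeg=0): [4]
  pop 4: indeg[0]->0; indeg[1]->0; indeg[2]->3; indeg[3]->1 | ready=[0, 1] | order so far=[4]
  pop 0: indeg[2]->2; indeg[5]->1 | ready=[1] | order so far=[4, 0]
  pop 1: indeg[2]->1; indeg[3]->0 | ready=[3] | order so far=[4, 0, 1]
  pop 3: indeg[5]->0 | ready=[5] | order so far=[4, 0, 1, 3]
  pop 5: indeg[2]->0 | ready=[2] | order so far=[4, 0, 1, 3, 5]
  pop 2: no out-edges | ready=[] | order so far=[4, 0, 1, 3, 5, 2]
  Result: [4, 0, 1, 3, 5, 2]

Answer: [4, 0, 1, 3, 5, 2]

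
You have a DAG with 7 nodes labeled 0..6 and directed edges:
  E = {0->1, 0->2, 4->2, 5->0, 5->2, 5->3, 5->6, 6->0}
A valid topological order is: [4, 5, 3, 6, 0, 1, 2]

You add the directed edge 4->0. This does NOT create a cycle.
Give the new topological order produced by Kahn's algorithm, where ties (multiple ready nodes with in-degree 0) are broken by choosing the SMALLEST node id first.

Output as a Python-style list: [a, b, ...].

Answer: [4, 5, 3, 6, 0, 1, 2]

Derivation:
Old toposort: [4, 5, 3, 6, 0, 1, 2]
Added edge: 4->0
Position of 4 (0) < position of 0 (4). Old order still valid.
Run Kahn's algorithm (break ties by smallest node id):
  initial in-degrees: [3, 1, 3, 1, 0, 0, 1]
  ready (indeg=0): [4, 5]
  pop 4: indeg[0]->2; indeg[2]->2 | ready=[5] | order so far=[4]
  pop 5: indeg[0]->1; indeg[2]->1; indeg[3]->0; indeg[6]->0 | ready=[3, 6] | order so far=[4, 5]
  pop 3: no out-edges | ready=[6] | order so far=[4, 5, 3]
  pop 6: indeg[0]->0 | ready=[0] | order so far=[4, 5, 3, 6]
  pop 0: indeg[1]->0; indeg[2]->0 | ready=[1, 2] | order so far=[4, 5, 3, 6, 0]
  pop 1: no out-edges | ready=[2] | order so far=[4, 5, 3, 6, 0, 1]
  pop 2: no out-edges | ready=[] | order so far=[4, 5, 3, 6, 0, 1, 2]
  Result: [4, 5, 3, 6, 0, 1, 2]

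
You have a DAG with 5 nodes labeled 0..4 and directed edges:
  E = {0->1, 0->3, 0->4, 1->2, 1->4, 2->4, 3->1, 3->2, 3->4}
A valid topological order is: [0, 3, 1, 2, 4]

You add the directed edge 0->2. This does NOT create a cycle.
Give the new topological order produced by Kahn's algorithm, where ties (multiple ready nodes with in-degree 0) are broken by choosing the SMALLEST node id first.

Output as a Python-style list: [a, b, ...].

Answer: [0, 3, 1, 2, 4]

Derivation:
Old toposort: [0, 3, 1, 2, 4]
Added edge: 0->2
Position of 0 (0) < position of 2 (3). Old order still valid.
Run Kahn's algorithm (break ties by smallest node id):
  initial in-degrees: [0, 2, 3, 1, 4]
  ready (indeg=0): [0]
  pop 0: indeg[1]->1; indeg[2]->2; indeg[3]->0; indeg[4]->3 | ready=[3] | order so far=[0]
  pop 3: indeg[1]->0; indeg[2]->1; indeg[4]->2 | ready=[1] | order so far=[0, 3]
  pop 1: indeg[2]->0; indeg[4]->1 | ready=[2] | order so far=[0, 3, 1]
  pop 2: indeg[4]->0 | ready=[4] | order so far=[0, 3, 1, 2]
  pop 4: no out-edges | ready=[] | order so far=[0, 3, 1, 2, 4]
  Result: [0, 3, 1, 2, 4]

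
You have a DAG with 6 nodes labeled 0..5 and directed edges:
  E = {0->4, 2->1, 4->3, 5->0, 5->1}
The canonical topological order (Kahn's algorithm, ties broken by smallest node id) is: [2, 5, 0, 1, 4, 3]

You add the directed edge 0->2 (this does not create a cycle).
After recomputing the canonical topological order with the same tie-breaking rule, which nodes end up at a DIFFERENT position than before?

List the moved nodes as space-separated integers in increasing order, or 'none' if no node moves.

Old toposort: [2, 5, 0, 1, 4, 3]
Added edge 0->2
Recompute Kahn (smallest-id tiebreak):
  initial in-degrees: [1, 2, 1, 1, 1, 0]
  ready (indeg=0): [5]
  pop 5: indeg[0]->0; indeg[1]->1 | ready=[0] | order so far=[5]
  pop 0: indeg[2]->0; indeg[4]->0 | ready=[2, 4] | order so far=[5, 0]
  pop 2: indeg[1]->0 | ready=[1, 4] | order so far=[5, 0, 2]
  pop 1: no out-edges | ready=[4] | order so far=[5, 0, 2, 1]
  pop 4: indeg[3]->0 | ready=[3] | order so far=[5, 0, 2, 1, 4]
  pop 3: no out-edges | ready=[] | order so far=[5, 0, 2, 1, 4, 3]
New canonical toposort: [5, 0, 2, 1, 4, 3]
Compare positions:
  Node 0: index 2 -> 1 (moved)
  Node 1: index 3 -> 3 (same)
  Node 2: index 0 -> 2 (moved)
  Node 3: index 5 -> 5 (same)
  Node 4: index 4 -> 4 (same)
  Node 5: index 1 -> 0 (moved)
Nodes that changed position: 0 2 5

Answer: 0 2 5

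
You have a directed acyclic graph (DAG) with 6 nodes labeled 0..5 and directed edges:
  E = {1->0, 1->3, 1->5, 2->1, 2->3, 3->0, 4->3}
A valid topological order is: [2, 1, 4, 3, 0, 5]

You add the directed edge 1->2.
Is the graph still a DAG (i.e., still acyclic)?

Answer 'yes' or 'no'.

Answer: no

Derivation:
Given toposort: [2, 1, 4, 3, 0, 5]
Position of 1: index 1; position of 2: index 0
New edge 1->2: backward (u after v in old order)
Backward edge: old toposort is now invalid. Check if this creates a cycle.
Does 2 already reach 1? Reachable from 2: [0, 1, 2, 3, 5]. YES -> cycle!
Still a DAG? no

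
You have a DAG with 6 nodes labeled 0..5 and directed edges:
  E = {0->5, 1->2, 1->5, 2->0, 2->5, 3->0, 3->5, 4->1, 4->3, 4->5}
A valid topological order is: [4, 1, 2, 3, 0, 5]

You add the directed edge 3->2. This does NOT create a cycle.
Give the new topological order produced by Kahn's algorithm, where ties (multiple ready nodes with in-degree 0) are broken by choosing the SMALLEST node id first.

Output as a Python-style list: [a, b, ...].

Answer: [4, 1, 3, 2, 0, 5]

Derivation:
Old toposort: [4, 1, 2, 3, 0, 5]
Added edge: 3->2
Position of 3 (3) > position of 2 (2). Must reorder: 3 must now come before 2.
Run Kahn's algorithm (break ties by smallest node id):
  initial in-degrees: [2, 1, 2, 1, 0, 5]
  ready (indeg=0): [4]
  pop 4: indeg[1]->0; indeg[3]->0; indeg[5]->4 | ready=[1, 3] | order so far=[4]
  pop 1: indeg[2]->1; indeg[5]->3 | ready=[3] | order so far=[4, 1]
  pop 3: indeg[0]->1; indeg[2]->0; indeg[5]->2 | ready=[2] | order so far=[4, 1, 3]
  pop 2: indeg[0]->0; indeg[5]->1 | ready=[0] | order so far=[4, 1, 3, 2]
  pop 0: indeg[5]->0 | ready=[5] | order so far=[4, 1, 3, 2, 0]
  pop 5: no out-edges | ready=[] | order so far=[4, 1, 3, 2, 0, 5]
  Result: [4, 1, 3, 2, 0, 5]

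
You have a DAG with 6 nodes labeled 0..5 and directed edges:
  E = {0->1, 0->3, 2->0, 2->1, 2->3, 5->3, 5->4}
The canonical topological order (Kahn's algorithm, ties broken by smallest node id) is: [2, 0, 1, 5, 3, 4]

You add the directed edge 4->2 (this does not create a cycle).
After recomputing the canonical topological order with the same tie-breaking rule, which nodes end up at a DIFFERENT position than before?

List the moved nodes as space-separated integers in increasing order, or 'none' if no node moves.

Old toposort: [2, 0, 1, 5, 3, 4]
Added edge 4->2
Recompute Kahn (smallest-id tiebreak):
  initial in-degrees: [1, 2, 1, 3, 1, 0]
  ready (indeg=0): [5]
  pop 5: indeg[3]->2; indeg[4]->0 | ready=[4] | order so far=[5]
  pop 4: indeg[2]->0 | ready=[2] | order so far=[5, 4]
  pop 2: indeg[0]->0; indeg[1]->1; indeg[3]->1 | ready=[0] | order so far=[5, 4, 2]
  pop 0: indeg[1]->0; indeg[3]->0 | ready=[1, 3] | order so far=[5, 4, 2, 0]
  pop 1: no out-edges | ready=[3] | order so far=[5, 4, 2, 0, 1]
  pop 3: no out-edges | ready=[] | order so far=[5, 4, 2, 0, 1, 3]
New canonical toposort: [5, 4, 2, 0, 1, 3]
Compare positions:
  Node 0: index 1 -> 3 (moved)
  Node 1: index 2 -> 4 (moved)
  Node 2: index 0 -> 2 (moved)
  Node 3: index 4 -> 5 (moved)
  Node 4: index 5 -> 1 (moved)
  Node 5: index 3 -> 0 (moved)
Nodes that changed position: 0 1 2 3 4 5

Answer: 0 1 2 3 4 5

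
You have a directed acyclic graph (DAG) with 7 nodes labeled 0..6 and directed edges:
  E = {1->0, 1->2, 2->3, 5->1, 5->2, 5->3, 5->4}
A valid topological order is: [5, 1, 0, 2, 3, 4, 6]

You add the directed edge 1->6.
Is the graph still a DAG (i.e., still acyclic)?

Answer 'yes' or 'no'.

Answer: yes

Derivation:
Given toposort: [5, 1, 0, 2, 3, 4, 6]
Position of 1: index 1; position of 6: index 6
New edge 1->6: forward
Forward edge: respects the existing order. Still a DAG, same toposort still valid.
Still a DAG? yes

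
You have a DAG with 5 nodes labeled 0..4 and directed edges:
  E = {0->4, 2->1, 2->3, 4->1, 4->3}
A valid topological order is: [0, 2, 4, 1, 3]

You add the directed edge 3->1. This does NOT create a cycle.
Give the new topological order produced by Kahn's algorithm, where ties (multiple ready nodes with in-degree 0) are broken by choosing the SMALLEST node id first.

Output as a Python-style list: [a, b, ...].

Answer: [0, 2, 4, 3, 1]

Derivation:
Old toposort: [0, 2, 4, 1, 3]
Added edge: 3->1
Position of 3 (4) > position of 1 (3). Must reorder: 3 must now come before 1.
Run Kahn's algorithm (break ties by smallest node id):
  initial in-degrees: [0, 3, 0, 2, 1]
  ready (indeg=0): [0, 2]
  pop 0: indeg[4]->0 | ready=[2, 4] | order so far=[0]
  pop 2: indeg[1]->2; indeg[3]->1 | ready=[4] | order so far=[0, 2]
  pop 4: indeg[1]->1; indeg[3]->0 | ready=[3] | order so far=[0, 2, 4]
  pop 3: indeg[1]->0 | ready=[1] | order so far=[0, 2, 4, 3]
  pop 1: no out-edges | ready=[] | order so far=[0, 2, 4, 3, 1]
  Result: [0, 2, 4, 3, 1]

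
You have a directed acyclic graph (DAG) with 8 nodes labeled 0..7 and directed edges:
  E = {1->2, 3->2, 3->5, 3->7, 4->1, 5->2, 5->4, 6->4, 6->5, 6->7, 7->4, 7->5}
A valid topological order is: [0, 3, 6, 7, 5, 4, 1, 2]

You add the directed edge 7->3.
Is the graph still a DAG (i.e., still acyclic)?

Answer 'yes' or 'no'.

Answer: no

Derivation:
Given toposort: [0, 3, 6, 7, 5, 4, 1, 2]
Position of 7: index 3; position of 3: index 1
New edge 7->3: backward (u after v in old order)
Backward edge: old toposort is now invalid. Check if this creates a cycle.
Does 3 already reach 7? Reachable from 3: [1, 2, 3, 4, 5, 7]. YES -> cycle!
Still a DAG? no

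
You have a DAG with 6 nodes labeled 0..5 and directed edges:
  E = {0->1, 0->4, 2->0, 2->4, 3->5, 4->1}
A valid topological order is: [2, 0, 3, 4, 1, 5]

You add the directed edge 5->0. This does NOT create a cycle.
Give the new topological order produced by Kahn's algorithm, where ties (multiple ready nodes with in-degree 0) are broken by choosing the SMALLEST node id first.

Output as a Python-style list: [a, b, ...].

Answer: [2, 3, 5, 0, 4, 1]

Derivation:
Old toposort: [2, 0, 3, 4, 1, 5]
Added edge: 5->0
Position of 5 (5) > position of 0 (1). Must reorder: 5 must now come before 0.
Run Kahn's algorithm (break ties by smallest node id):
  initial in-degrees: [2, 2, 0, 0, 2, 1]
  ready (indeg=0): [2, 3]
  pop 2: indeg[0]->1; indeg[4]->1 | ready=[3] | order so far=[2]
  pop 3: indeg[5]->0 | ready=[5] | order so far=[2, 3]
  pop 5: indeg[0]->0 | ready=[0] | order so far=[2, 3, 5]
  pop 0: indeg[1]->1; indeg[4]->0 | ready=[4] | order so far=[2, 3, 5, 0]
  pop 4: indeg[1]->0 | ready=[1] | order so far=[2, 3, 5, 0, 4]
  pop 1: no out-edges | ready=[] | order so far=[2, 3, 5, 0, 4, 1]
  Result: [2, 3, 5, 0, 4, 1]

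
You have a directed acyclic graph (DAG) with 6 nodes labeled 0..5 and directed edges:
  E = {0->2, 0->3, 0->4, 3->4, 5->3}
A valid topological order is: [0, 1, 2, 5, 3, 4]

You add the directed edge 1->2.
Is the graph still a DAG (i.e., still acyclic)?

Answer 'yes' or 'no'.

Given toposort: [0, 1, 2, 5, 3, 4]
Position of 1: index 1; position of 2: index 2
New edge 1->2: forward
Forward edge: respects the existing order. Still a DAG, same toposort still valid.
Still a DAG? yes

Answer: yes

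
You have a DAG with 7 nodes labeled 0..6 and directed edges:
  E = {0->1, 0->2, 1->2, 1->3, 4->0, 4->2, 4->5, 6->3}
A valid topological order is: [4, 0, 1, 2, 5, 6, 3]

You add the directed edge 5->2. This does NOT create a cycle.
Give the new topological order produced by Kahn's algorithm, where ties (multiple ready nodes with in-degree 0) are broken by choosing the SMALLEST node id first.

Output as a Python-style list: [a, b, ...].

Answer: [4, 0, 1, 5, 2, 6, 3]

Derivation:
Old toposort: [4, 0, 1, 2, 5, 6, 3]
Added edge: 5->2
Position of 5 (4) > position of 2 (3). Must reorder: 5 must now come before 2.
Run Kahn's algorithm (break ties by smallest node id):
  initial in-degrees: [1, 1, 4, 2, 0, 1, 0]
  ready (indeg=0): [4, 6]
  pop 4: indeg[0]->0; indeg[2]->3; indeg[5]->0 | ready=[0, 5, 6] | order so far=[4]
  pop 0: indeg[1]->0; indeg[2]->2 | ready=[1, 5, 6] | order so far=[4, 0]
  pop 1: indeg[2]->1; indeg[3]->1 | ready=[5, 6] | order so far=[4, 0, 1]
  pop 5: indeg[2]->0 | ready=[2, 6] | order so far=[4, 0, 1, 5]
  pop 2: no out-edges | ready=[6] | order so far=[4, 0, 1, 5, 2]
  pop 6: indeg[3]->0 | ready=[3] | order so far=[4, 0, 1, 5, 2, 6]
  pop 3: no out-edges | ready=[] | order so far=[4, 0, 1, 5, 2, 6, 3]
  Result: [4, 0, 1, 5, 2, 6, 3]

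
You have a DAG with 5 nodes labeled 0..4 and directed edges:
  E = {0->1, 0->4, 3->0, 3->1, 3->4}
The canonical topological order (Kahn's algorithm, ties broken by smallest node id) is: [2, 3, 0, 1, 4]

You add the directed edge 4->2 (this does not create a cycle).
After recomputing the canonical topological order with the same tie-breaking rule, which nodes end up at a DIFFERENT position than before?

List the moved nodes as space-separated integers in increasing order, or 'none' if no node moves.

Answer: 0 1 2 3 4

Derivation:
Old toposort: [2, 3, 0, 1, 4]
Added edge 4->2
Recompute Kahn (smallest-id tiebreak):
  initial in-degrees: [1, 2, 1, 0, 2]
  ready (indeg=0): [3]
  pop 3: indeg[0]->0; indeg[1]->1; indeg[4]->1 | ready=[0] | order so far=[3]
  pop 0: indeg[1]->0; indeg[4]->0 | ready=[1, 4] | order so far=[3, 0]
  pop 1: no out-edges | ready=[4] | order so far=[3, 0, 1]
  pop 4: indeg[2]->0 | ready=[2] | order so far=[3, 0, 1, 4]
  pop 2: no out-edges | ready=[] | order so far=[3, 0, 1, 4, 2]
New canonical toposort: [3, 0, 1, 4, 2]
Compare positions:
  Node 0: index 2 -> 1 (moved)
  Node 1: index 3 -> 2 (moved)
  Node 2: index 0 -> 4 (moved)
  Node 3: index 1 -> 0 (moved)
  Node 4: index 4 -> 3 (moved)
Nodes that changed position: 0 1 2 3 4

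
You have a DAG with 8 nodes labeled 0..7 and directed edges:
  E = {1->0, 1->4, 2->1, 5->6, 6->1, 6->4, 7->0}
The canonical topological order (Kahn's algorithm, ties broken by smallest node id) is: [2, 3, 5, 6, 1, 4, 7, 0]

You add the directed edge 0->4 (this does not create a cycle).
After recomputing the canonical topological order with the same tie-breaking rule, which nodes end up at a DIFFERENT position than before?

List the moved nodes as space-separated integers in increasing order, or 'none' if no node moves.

Old toposort: [2, 3, 5, 6, 1, 4, 7, 0]
Added edge 0->4
Recompute Kahn (smallest-id tiebreak):
  initial in-degrees: [2, 2, 0, 0, 3, 0, 1, 0]
  ready (indeg=0): [2, 3, 5, 7]
  pop 2: indeg[1]->1 | ready=[3, 5, 7] | order so far=[2]
  pop 3: no out-edges | ready=[5, 7] | order so far=[2, 3]
  pop 5: indeg[6]->0 | ready=[6, 7] | order so far=[2, 3, 5]
  pop 6: indeg[1]->0; indeg[4]->2 | ready=[1, 7] | order so far=[2, 3, 5, 6]
  pop 1: indeg[0]->1; indeg[4]->1 | ready=[7] | order so far=[2, 3, 5, 6, 1]
  pop 7: indeg[0]->0 | ready=[0] | order so far=[2, 3, 5, 6, 1, 7]
  pop 0: indeg[4]->0 | ready=[4] | order so far=[2, 3, 5, 6, 1, 7, 0]
  pop 4: no out-edges | ready=[] | order so far=[2, 3, 5, 6, 1, 7, 0, 4]
New canonical toposort: [2, 3, 5, 6, 1, 7, 0, 4]
Compare positions:
  Node 0: index 7 -> 6 (moved)
  Node 1: index 4 -> 4 (same)
  Node 2: index 0 -> 0 (same)
  Node 3: index 1 -> 1 (same)
  Node 4: index 5 -> 7 (moved)
  Node 5: index 2 -> 2 (same)
  Node 6: index 3 -> 3 (same)
  Node 7: index 6 -> 5 (moved)
Nodes that changed position: 0 4 7

Answer: 0 4 7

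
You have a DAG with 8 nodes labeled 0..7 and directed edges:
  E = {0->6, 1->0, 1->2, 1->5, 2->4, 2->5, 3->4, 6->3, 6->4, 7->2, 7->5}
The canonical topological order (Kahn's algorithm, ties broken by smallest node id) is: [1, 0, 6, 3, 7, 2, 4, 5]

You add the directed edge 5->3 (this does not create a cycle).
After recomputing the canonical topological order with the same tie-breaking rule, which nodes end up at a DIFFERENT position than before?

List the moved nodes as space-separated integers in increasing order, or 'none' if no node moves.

Old toposort: [1, 0, 6, 3, 7, 2, 4, 5]
Added edge 5->3
Recompute Kahn (smallest-id tiebreak):
  initial in-degrees: [1, 0, 2, 2, 3, 3, 1, 0]
  ready (indeg=0): [1, 7]
  pop 1: indeg[0]->0; indeg[2]->1; indeg[5]->2 | ready=[0, 7] | order so far=[1]
  pop 0: indeg[6]->0 | ready=[6, 7] | order so far=[1, 0]
  pop 6: indeg[3]->1; indeg[4]->2 | ready=[7] | order so far=[1, 0, 6]
  pop 7: indeg[2]->0; indeg[5]->1 | ready=[2] | order so far=[1, 0, 6, 7]
  pop 2: indeg[4]->1; indeg[5]->0 | ready=[5] | order so far=[1, 0, 6, 7, 2]
  pop 5: indeg[3]->0 | ready=[3] | order so far=[1, 0, 6, 7, 2, 5]
  pop 3: indeg[4]->0 | ready=[4] | order so far=[1, 0, 6, 7, 2, 5, 3]
  pop 4: no out-edges | ready=[] | order so far=[1, 0, 6, 7, 2, 5, 3, 4]
New canonical toposort: [1, 0, 6, 7, 2, 5, 3, 4]
Compare positions:
  Node 0: index 1 -> 1 (same)
  Node 1: index 0 -> 0 (same)
  Node 2: index 5 -> 4 (moved)
  Node 3: index 3 -> 6 (moved)
  Node 4: index 6 -> 7 (moved)
  Node 5: index 7 -> 5 (moved)
  Node 6: index 2 -> 2 (same)
  Node 7: index 4 -> 3 (moved)
Nodes that changed position: 2 3 4 5 7

Answer: 2 3 4 5 7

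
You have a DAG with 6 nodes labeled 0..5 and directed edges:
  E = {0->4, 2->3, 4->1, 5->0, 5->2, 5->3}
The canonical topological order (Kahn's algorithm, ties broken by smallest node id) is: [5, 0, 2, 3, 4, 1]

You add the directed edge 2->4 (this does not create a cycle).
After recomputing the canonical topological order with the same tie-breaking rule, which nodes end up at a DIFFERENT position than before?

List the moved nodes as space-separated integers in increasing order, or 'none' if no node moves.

Answer: none

Derivation:
Old toposort: [5, 0, 2, 3, 4, 1]
Added edge 2->4
Recompute Kahn (smallest-id tiebreak):
  initial in-degrees: [1, 1, 1, 2, 2, 0]
  ready (indeg=0): [5]
  pop 5: indeg[0]->0; indeg[2]->0; indeg[3]->1 | ready=[0, 2] | order so far=[5]
  pop 0: indeg[4]->1 | ready=[2] | order so far=[5, 0]
  pop 2: indeg[3]->0; indeg[4]->0 | ready=[3, 4] | order so far=[5, 0, 2]
  pop 3: no out-edges | ready=[4] | order so far=[5, 0, 2, 3]
  pop 4: indeg[1]->0 | ready=[1] | order so far=[5, 0, 2, 3, 4]
  pop 1: no out-edges | ready=[] | order so far=[5, 0, 2, 3, 4, 1]
New canonical toposort: [5, 0, 2, 3, 4, 1]
Compare positions:
  Node 0: index 1 -> 1 (same)
  Node 1: index 5 -> 5 (same)
  Node 2: index 2 -> 2 (same)
  Node 3: index 3 -> 3 (same)
  Node 4: index 4 -> 4 (same)
  Node 5: index 0 -> 0 (same)
Nodes that changed position: none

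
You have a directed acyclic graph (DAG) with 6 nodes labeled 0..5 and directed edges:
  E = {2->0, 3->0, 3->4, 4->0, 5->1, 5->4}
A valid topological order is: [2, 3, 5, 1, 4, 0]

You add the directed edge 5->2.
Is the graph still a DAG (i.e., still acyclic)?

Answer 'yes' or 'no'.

Answer: yes

Derivation:
Given toposort: [2, 3, 5, 1, 4, 0]
Position of 5: index 2; position of 2: index 0
New edge 5->2: backward (u after v in old order)
Backward edge: old toposort is now invalid. Check if this creates a cycle.
Does 2 already reach 5? Reachable from 2: [0, 2]. NO -> still a DAG (reorder needed).
Still a DAG? yes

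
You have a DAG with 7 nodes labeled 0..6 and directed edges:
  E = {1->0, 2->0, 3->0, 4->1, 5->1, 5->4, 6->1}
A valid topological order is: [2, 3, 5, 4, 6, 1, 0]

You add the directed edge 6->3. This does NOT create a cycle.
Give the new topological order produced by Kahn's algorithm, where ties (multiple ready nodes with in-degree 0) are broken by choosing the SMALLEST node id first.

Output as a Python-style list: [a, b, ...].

Old toposort: [2, 3, 5, 4, 6, 1, 0]
Added edge: 6->3
Position of 6 (4) > position of 3 (1). Must reorder: 6 must now come before 3.
Run Kahn's algorithm (break ties by smallest node id):
  initial in-degrees: [3, 3, 0, 1, 1, 0, 0]
  ready (indeg=0): [2, 5, 6]
  pop 2: indeg[0]->2 | ready=[5, 6] | order so far=[2]
  pop 5: indeg[1]->2; indeg[4]->0 | ready=[4, 6] | order so far=[2, 5]
  pop 4: indeg[1]->1 | ready=[6] | order so far=[2, 5, 4]
  pop 6: indeg[1]->0; indeg[3]->0 | ready=[1, 3] | order so far=[2, 5, 4, 6]
  pop 1: indeg[0]->1 | ready=[3] | order so far=[2, 5, 4, 6, 1]
  pop 3: indeg[0]->0 | ready=[0] | order so far=[2, 5, 4, 6, 1, 3]
  pop 0: no out-edges | ready=[] | order so far=[2, 5, 4, 6, 1, 3, 0]
  Result: [2, 5, 4, 6, 1, 3, 0]

Answer: [2, 5, 4, 6, 1, 3, 0]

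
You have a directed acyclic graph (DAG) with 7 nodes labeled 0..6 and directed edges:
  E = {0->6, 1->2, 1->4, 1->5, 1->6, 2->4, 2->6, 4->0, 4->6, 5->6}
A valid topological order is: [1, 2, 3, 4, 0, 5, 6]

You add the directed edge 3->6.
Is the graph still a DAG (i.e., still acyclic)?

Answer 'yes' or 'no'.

Answer: yes

Derivation:
Given toposort: [1, 2, 3, 4, 0, 5, 6]
Position of 3: index 2; position of 6: index 6
New edge 3->6: forward
Forward edge: respects the existing order. Still a DAG, same toposort still valid.
Still a DAG? yes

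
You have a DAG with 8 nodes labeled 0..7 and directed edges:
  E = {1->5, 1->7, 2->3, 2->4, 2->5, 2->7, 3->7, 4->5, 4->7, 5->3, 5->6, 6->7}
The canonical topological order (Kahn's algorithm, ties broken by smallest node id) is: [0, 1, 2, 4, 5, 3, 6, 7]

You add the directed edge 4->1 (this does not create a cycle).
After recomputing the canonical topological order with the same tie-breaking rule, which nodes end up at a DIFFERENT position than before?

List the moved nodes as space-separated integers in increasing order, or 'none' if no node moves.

Answer: 1 2 4

Derivation:
Old toposort: [0, 1, 2, 4, 5, 3, 6, 7]
Added edge 4->1
Recompute Kahn (smallest-id tiebreak):
  initial in-degrees: [0, 1, 0, 2, 1, 3, 1, 5]
  ready (indeg=0): [0, 2]
  pop 0: no out-edges | ready=[2] | order so far=[0]
  pop 2: indeg[3]->1; indeg[4]->0; indeg[5]->2; indeg[7]->4 | ready=[4] | order so far=[0, 2]
  pop 4: indeg[1]->0; indeg[5]->1; indeg[7]->3 | ready=[1] | order so far=[0, 2, 4]
  pop 1: indeg[5]->0; indeg[7]->2 | ready=[5] | order so far=[0, 2, 4, 1]
  pop 5: indeg[3]->0; indeg[6]->0 | ready=[3, 6] | order so far=[0, 2, 4, 1, 5]
  pop 3: indeg[7]->1 | ready=[6] | order so far=[0, 2, 4, 1, 5, 3]
  pop 6: indeg[7]->0 | ready=[7] | order so far=[0, 2, 4, 1, 5, 3, 6]
  pop 7: no out-edges | ready=[] | order so far=[0, 2, 4, 1, 5, 3, 6, 7]
New canonical toposort: [0, 2, 4, 1, 5, 3, 6, 7]
Compare positions:
  Node 0: index 0 -> 0 (same)
  Node 1: index 1 -> 3 (moved)
  Node 2: index 2 -> 1 (moved)
  Node 3: index 5 -> 5 (same)
  Node 4: index 3 -> 2 (moved)
  Node 5: index 4 -> 4 (same)
  Node 6: index 6 -> 6 (same)
  Node 7: index 7 -> 7 (same)
Nodes that changed position: 1 2 4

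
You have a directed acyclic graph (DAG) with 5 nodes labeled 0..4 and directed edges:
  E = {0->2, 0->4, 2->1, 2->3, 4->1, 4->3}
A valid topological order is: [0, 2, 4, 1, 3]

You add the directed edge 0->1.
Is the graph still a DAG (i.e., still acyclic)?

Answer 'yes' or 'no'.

Given toposort: [0, 2, 4, 1, 3]
Position of 0: index 0; position of 1: index 3
New edge 0->1: forward
Forward edge: respects the existing order. Still a DAG, same toposort still valid.
Still a DAG? yes

Answer: yes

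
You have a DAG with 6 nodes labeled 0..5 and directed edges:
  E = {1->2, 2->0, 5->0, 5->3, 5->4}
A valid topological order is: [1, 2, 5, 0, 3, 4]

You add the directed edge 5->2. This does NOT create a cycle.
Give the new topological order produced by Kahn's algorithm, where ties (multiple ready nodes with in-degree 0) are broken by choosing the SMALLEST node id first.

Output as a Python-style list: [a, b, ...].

Answer: [1, 5, 2, 0, 3, 4]

Derivation:
Old toposort: [1, 2, 5, 0, 3, 4]
Added edge: 5->2
Position of 5 (2) > position of 2 (1). Must reorder: 5 must now come before 2.
Run Kahn's algorithm (break ties by smallest node id):
  initial in-degrees: [2, 0, 2, 1, 1, 0]
  ready (indeg=0): [1, 5]
  pop 1: indeg[2]->1 | ready=[5] | order so far=[1]
  pop 5: indeg[0]->1; indeg[2]->0; indeg[3]->0; indeg[4]->0 | ready=[2, 3, 4] | order so far=[1, 5]
  pop 2: indeg[0]->0 | ready=[0, 3, 4] | order so far=[1, 5, 2]
  pop 0: no out-edges | ready=[3, 4] | order so far=[1, 5, 2, 0]
  pop 3: no out-edges | ready=[4] | order so far=[1, 5, 2, 0, 3]
  pop 4: no out-edges | ready=[] | order so far=[1, 5, 2, 0, 3, 4]
  Result: [1, 5, 2, 0, 3, 4]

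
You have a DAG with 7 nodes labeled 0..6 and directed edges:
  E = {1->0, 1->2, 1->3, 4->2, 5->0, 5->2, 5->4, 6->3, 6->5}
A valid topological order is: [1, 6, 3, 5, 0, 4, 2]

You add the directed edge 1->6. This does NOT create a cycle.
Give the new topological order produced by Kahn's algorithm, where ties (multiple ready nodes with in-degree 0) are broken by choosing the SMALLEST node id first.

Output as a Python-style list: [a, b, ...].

Answer: [1, 6, 3, 5, 0, 4, 2]

Derivation:
Old toposort: [1, 6, 3, 5, 0, 4, 2]
Added edge: 1->6
Position of 1 (0) < position of 6 (1). Old order still valid.
Run Kahn's algorithm (break ties by smallest node id):
  initial in-degrees: [2, 0, 3, 2, 1, 1, 1]
  ready (indeg=0): [1]
  pop 1: indeg[0]->1; indeg[2]->2; indeg[3]->1; indeg[6]->0 | ready=[6] | order so far=[1]
  pop 6: indeg[3]->0; indeg[5]->0 | ready=[3, 5] | order so far=[1, 6]
  pop 3: no out-edges | ready=[5] | order so far=[1, 6, 3]
  pop 5: indeg[0]->0; indeg[2]->1; indeg[4]->0 | ready=[0, 4] | order so far=[1, 6, 3, 5]
  pop 0: no out-edges | ready=[4] | order so far=[1, 6, 3, 5, 0]
  pop 4: indeg[2]->0 | ready=[2] | order so far=[1, 6, 3, 5, 0, 4]
  pop 2: no out-edges | ready=[] | order so far=[1, 6, 3, 5, 0, 4, 2]
  Result: [1, 6, 3, 5, 0, 4, 2]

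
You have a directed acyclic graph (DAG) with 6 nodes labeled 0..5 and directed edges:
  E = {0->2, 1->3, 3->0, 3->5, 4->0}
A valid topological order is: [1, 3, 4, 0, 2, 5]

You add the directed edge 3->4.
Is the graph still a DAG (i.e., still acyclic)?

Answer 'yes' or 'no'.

Answer: yes

Derivation:
Given toposort: [1, 3, 4, 0, 2, 5]
Position of 3: index 1; position of 4: index 2
New edge 3->4: forward
Forward edge: respects the existing order. Still a DAG, same toposort still valid.
Still a DAG? yes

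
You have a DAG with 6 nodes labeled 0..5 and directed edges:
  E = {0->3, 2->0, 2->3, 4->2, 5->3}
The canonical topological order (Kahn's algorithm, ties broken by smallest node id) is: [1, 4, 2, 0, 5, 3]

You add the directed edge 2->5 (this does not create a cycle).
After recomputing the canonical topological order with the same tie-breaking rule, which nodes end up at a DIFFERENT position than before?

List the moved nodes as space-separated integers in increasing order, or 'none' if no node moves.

Answer: none

Derivation:
Old toposort: [1, 4, 2, 0, 5, 3]
Added edge 2->5
Recompute Kahn (smallest-id tiebreak):
  initial in-degrees: [1, 0, 1, 3, 0, 1]
  ready (indeg=0): [1, 4]
  pop 1: no out-edges | ready=[4] | order so far=[1]
  pop 4: indeg[2]->0 | ready=[2] | order so far=[1, 4]
  pop 2: indeg[0]->0; indeg[3]->2; indeg[5]->0 | ready=[0, 5] | order so far=[1, 4, 2]
  pop 0: indeg[3]->1 | ready=[5] | order so far=[1, 4, 2, 0]
  pop 5: indeg[3]->0 | ready=[3] | order so far=[1, 4, 2, 0, 5]
  pop 3: no out-edges | ready=[] | order so far=[1, 4, 2, 0, 5, 3]
New canonical toposort: [1, 4, 2, 0, 5, 3]
Compare positions:
  Node 0: index 3 -> 3 (same)
  Node 1: index 0 -> 0 (same)
  Node 2: index 2 -> 2 (same)
  Node 3: index 5 -> 5 (same)
  Node 4: index 1 -> 1 (same)
  Node 5: index 4 -> 4 (same)
Nodes that changed position: none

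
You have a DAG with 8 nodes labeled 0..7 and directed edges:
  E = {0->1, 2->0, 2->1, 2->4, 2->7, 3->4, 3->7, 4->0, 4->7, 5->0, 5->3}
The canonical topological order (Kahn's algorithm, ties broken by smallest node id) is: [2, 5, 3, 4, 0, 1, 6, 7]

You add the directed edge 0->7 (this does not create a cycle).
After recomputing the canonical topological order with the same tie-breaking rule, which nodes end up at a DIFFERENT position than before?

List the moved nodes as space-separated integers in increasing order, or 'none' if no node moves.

Answer: none

Derivation:
Old toposort: [2, 5, 3, 4, 0, 1, 6, 7]
Added edge 0->7
Recompute Kahn (smallest-id tiebreak):
  initial in-degrees: [3, 2, 0, 1, 2, 0, 0, 4]
  ready (indeg=0): [2, 5, 6]
  pop 2: indeg[0]->2; indeg[1]->1; indeg[4]->1; indeg[7]->3 | ready=[5, 6] | order so far=[2]
  pop 5: indeg[0]->1; indeg[3]->0 | ready=[3, 6] | order so far=[2, 5]
  pop 3: indeg[4]->0; indeg[7]->2 | ready=[4, 6] | order so far=[2, 5, 3]
  pop 4: indeg[0]->0; indeg[7]->1 | ready=[0, 6] | order so far=[2, 5, 3, 4]
  pop 0: indeg[1]->0; indeg[7]->0 | ready=[1, 6, 7] | order so far=[2, 5, 3, 4, 0]
  pop 1: no out-edges | ready=[6, 7] | order so far=[2, 5, 3, 4, 0, 1]
  pop 6: no out-edges | ready=[7] | order so far=[2, 5, 3, 4, 0, 1, 6]
  pop 7: no out-edges | ready=[] | order so far=[2, 5, 3, 4, 0, 1, 6, 7]
New canonical toposort: [2, 5, 3, 4, 0, 1, 6, 7]
Compare positions:
  Node 0: index 4 -> 4 (same)
  Node 1: index 5 -> 5 (same)
  Node 2: index 0 -> 0 (same)
  Node 3: index 2 -> 2 (same)
  Node 4: index 3 -> 3 (same)
  Node 5: index 1 -> 1 (same)
  Node 6: index 6 -> 6 (same)
  Node 7: index 7 -> 7 (same)
Nodes that changed position: none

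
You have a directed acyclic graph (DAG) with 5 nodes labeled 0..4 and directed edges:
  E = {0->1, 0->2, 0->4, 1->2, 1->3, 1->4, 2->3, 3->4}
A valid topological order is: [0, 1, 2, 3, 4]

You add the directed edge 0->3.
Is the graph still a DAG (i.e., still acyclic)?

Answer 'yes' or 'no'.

Given toposort: [0, 1, 2, 3, 4]
Position of 0: index 0; position of 3: index 3
New edge 0->3: forward
Forward edge: respects the existing order. Still a DAG, same toposort still valid.
Still a DAG? yes

Answer: yes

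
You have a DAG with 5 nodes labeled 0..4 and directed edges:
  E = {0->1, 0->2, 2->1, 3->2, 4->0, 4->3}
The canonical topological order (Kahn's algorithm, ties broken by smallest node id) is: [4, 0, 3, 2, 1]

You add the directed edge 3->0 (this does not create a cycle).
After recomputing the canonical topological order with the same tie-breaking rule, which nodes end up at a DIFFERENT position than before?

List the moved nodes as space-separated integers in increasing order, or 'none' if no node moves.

Old toposort: [4, 0, 3, 2, 1]
Added edge 3->0
Recompute Kahn (smallest-id tiebreak):
  initial in-degrees: [2, 2, 2, 1, 0]
  ready (indeg=0): [4]
  pop 4: indeg[0]->1; indeg[3]->0 | ready=[3] | order so far=[4]
  pop 3: indeg[0]->0; indeg[2]->1 | ready=[0] | order so far=[4, 3]
  pop 0: indeg[1]->1; indeg[2]->0 | ready=[2] | order so far=[4, 3, 0]
  pop 2: indeg[1]->0 | ready=[1] | order so far=[4, 3, 0, 2]
  pop 1: no out-edges | ready=[] | order so far=[4, 3, 0, 2, 1]
New canonical toposort: [4, 3, 0, 2, 1]
Compare positions:
  Node 0: index 1 -> 2 (moved)
  Node 1: index 4 -> 4 (same)
  Node 2: index 3 -> 3 (same)
  Node 3: index 2 -> 1 (moved)
  Node 4: index 0 -> 0 (same)
Nodes that changed position: 0 3

Answer: 0 3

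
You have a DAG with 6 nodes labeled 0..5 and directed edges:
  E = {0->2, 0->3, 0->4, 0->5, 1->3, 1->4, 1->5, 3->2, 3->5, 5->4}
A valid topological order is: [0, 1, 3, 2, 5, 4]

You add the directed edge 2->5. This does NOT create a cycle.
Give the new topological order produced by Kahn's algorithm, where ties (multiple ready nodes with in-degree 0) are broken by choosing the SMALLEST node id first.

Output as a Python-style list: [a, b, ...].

Answer: [0, 1, 3, 2, 5, 4]

Derivation:
Old toposort: [0, 1, 3, 2, 5, 4]
Added edge: 2->5
Position of 2 (3) < position of 5 (4). Old order still valid.
Run Kahn's algorithm (break ties by smallest node id):
  initial in-degrees: [0, 0, 2, 2, 3, 4]
  ready (indeg=0): [0, 1]
  pop 0: indeg[2]->1; indeg[3]->1; indeg[4]->2; indeg[5]->3 | ready=[1] | order so far=[0]
  pop 1: indeg[3]->0; indeg[4]->1; indeg[5]->2 | ready=[3] | order so far=[0, 1]
  pop 3: indeg[2]->0; indeg[5]->1 | ready=[2] | order so far=[0, 1, 3]
  pop 2: indeg[5]->0 | ready=[5] | order so far=[0, 1, 3, 2]
  pop 5: indeg[4]->0 | ready=[4] | order so far=[0, 1, 3, 2, 5]
  pop 4: no out-edges | ready=[] | order so far=[0, 1, 3, 2, 5, 4]
  Result: [0, 1, 3, 2, 5, 4]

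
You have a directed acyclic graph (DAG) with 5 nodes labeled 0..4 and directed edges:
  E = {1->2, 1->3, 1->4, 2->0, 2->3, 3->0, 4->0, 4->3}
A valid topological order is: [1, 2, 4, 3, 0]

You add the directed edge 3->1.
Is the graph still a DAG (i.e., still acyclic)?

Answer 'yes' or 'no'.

Given toposort: [1, 2, 4, 3, 0]
Position of 3: index 3; position of 1: index 0
New edge 3->1: backward (u after v in old order)
Backward edge: old toposort is now invalid. Check if this creates a cycle.
Does 1 already reach 3? Reachable from 1: [0, 1, 2, 3, 4]. YES -> cycle!
Still a DAG? no

Answer: no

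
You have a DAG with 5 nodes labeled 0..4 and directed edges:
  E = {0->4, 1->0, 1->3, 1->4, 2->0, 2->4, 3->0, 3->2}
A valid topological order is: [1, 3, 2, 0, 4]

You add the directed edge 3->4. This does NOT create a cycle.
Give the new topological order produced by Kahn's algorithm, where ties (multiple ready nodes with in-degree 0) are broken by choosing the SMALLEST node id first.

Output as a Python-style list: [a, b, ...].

Old toposort: [1, 3, 2, 0, 4]
Added edge: 3->4
Position of 3 (1) < position of 4 (4). Old order still valid.
Run Kahn's algorithm (break ties by smallest node id):
  initial in-degrees: [3, 0, 1, 1, 4]
  ready (indeg=0): [1]
  pop 1: indeg[0]->2; indeg[3]->0; indeg[4]->3 | ready=[3] | order so far=[1]
  pop 3: indeg[0]->1; indeg[2]->0; indeg[4]->2 | ready=[2] | order so far=[1, 3]
  pop 2: indeg[0]->0; indeg[4]->1 | ready=[0] | order so far=[1, 3, 2]
  pop 0: indeg[4]->0 | ready=[4] | order so far=[1, 3, 2, 0]
  pop 4: no out-edges | ready=[] | order so far=[1, 3, 2, 0, 4]
  Result: [1, 3, 2, 0, 4]

Answer: [1, 3, 2, 0, 4]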